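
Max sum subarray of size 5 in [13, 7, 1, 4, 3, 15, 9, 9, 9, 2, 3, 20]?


[0:5]: 28
[1:6]: 30
[2:7]: 32
[3:8]: 40
[4:9]: 45
[5:10]: 44
[6:11]: 32
[7:12]: 43

Max: 45 at [4:9]


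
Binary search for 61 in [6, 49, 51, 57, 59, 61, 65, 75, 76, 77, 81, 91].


Step 1: lo=0, hi=11, mid=5, val=61

Found at index 5


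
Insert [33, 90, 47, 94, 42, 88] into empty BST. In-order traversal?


Insert 33: root
Insert 90: R from 33
Insert 47: R from 33 -> L from 90
Insert 94: R from 33 -> R from 90
Insert 42: R from 33 -> L from 90 -> L from 47
Insert 88: R from 33 -> L from 90 -> R from 47

In-order: [33, 42, 47, 88, 90, 94]


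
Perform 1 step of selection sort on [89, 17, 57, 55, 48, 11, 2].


Initial: [89, 17, 57, 55, 48, 11, 2]
Step 1: min=2 at 6
  Swap: [2, 17, 57, 55, 48, 11, 89]

After 1 step: [2, 17, 57, 55, 48, 11, 89]


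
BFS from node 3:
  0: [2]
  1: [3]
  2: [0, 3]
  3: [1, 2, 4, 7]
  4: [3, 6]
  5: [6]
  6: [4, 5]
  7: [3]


Visit 3, enqueue [1, 2, 4, 7]
Visit 1, enqueue []
Visit 2, enqueue [0]
Visit 4, enqueue [6]
Visit 7, enqueue []
Visit 0, enqueue []
Visit 6, enqueue [5]
Visit 5, enqueue []

BFS order: [3, 1, 2, 4, 7, 0, 6, 5]


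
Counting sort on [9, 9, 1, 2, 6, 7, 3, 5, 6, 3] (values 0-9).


Input: [9, 9, 1, 2, 6, 7, 3, 5, 6, 3]
Counts: [0, 1, 1, 2, 0, 1, 2, 1, 0, 2]

Sorted: [1, 2, 3, 3, 5, 6, 6, 7, 9, 9]


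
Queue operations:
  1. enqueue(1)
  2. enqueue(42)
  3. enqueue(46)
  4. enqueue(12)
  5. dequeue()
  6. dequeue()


enqueue(1) -> [1]
enqueue(42) -> [1, 42]
enqueue(46) -> [1, 42, 46]
enqueue(12) -> [1, 42, 46, 12]
dequeue()->1, [42, 46, 12]
dequeue()->42, [46, 12]

Final queue: [46, 12]


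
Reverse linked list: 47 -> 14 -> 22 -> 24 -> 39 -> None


Step 1: curr=47, set curr.next=prev(None) | reversed so far: 47
Step 2: curr=14, set curr.next=prev(47) | reversed so far: 14 -> 47
Step 3: curr=22, set curr.next=prev(14) | reversed so far: 22 -> 14 -> 47
Step 4: curr=24, set curr.next=prev(22) | reversed so far: 24 -> 22 -> 14 -> 47
Step 5: curr=39, set curr.next=prev(24) | reversed so far: 39 -> 24 -> 22 -> 14 -> 47

39 -> 24 -> 22 -> 14 -> 47 -> None


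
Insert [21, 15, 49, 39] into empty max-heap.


Insert 21: [21]
Insert 15: [21, 15]
Insert 49: [49, 15, 21]
Insert 39: [49, 39, 21, 15]

Final heap: [49, 39, 21, 15]


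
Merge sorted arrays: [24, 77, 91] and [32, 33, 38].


Take 24 from A
Take 32 from B
Take 33 from B
Take 38 from B

Merged: [24, 32, 33, 38, 77, 91]


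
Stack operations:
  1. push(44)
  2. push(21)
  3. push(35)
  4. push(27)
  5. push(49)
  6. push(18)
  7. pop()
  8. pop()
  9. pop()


push(44) -> [44]
push(21) -> [44, 21]
push(35) -> [44, 21, 35]
push(27) -> [44, 21, 35, 27]
push(49) -> [44, 21, 35, 27, 49]
push(18) -> [44, 21, 35, 27, 49, 18]
pop()->18, [44, 21, 35, 27, 49]
pop()->49, [44, 21, 35, 27]
pop()->27, [44, 21, 35]

Final stack: [44, 21, 35]


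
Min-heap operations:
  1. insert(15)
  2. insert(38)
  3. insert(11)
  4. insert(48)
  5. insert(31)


insert(15) -> [15]
insert(38) -> [15, 38]
insert(11) -> [11, 38, 15]
insert(48) -> [11, 38, 15, 48]
insert(31) -> [11, 31, 15, 48, 38]

Final heap: [11, 31, 15, 48, 38]


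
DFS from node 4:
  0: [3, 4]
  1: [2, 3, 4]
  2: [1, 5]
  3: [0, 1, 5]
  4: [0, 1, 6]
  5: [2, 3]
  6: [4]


Visit 4, push [6, 1, 0]
Visit 0, push [3]
Visit 3, push [5, 1]
Visit 1, push [2]
Visit 2, push [5]
Visit 5, push []
Visit 6, push []

DFS order: [4, 0, 3, 1, 2, 5, 6]


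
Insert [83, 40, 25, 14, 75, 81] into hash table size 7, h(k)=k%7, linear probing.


Insert 83: h=6 -> slot 6
Insert 40: h=5 -> slot 5
Insert 25: h=4 -> slot 4
Insert 14: h=0 -> slot 0
Insert 75: h=5, 3 probes -> slot 1
Insert 81: h=4, 5 probes -> slot 2

Table: [14, 75, 81, None, 25, 40, 83]


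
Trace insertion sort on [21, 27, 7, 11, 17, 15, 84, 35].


Initial: [21, 27, 7, 11, 17, 15, 84, 35]
Insert 27: [21, 27, 7, 11, 17, 15, 84, 35]
Insert 7: [7, 21, 27, 11, 17, 15, 84, 35]
Insert 11: [7, 11, 21, 27, 17, 15, 84, 35]
Insert 17: [7, 11, 17, 21, 27, 15, 84, 35]
Insert 15: [7, 11, 15, 17, 21, 27, 84, 35]
Insert 84: [7, 11, 15, 17, 21, 27, 84, 35]
Insert 35: [7, 11, 15, 17, 21, 27, 35, 84]

Sorted: [7, 11, 15, 17, 21, 27, 35, 84]


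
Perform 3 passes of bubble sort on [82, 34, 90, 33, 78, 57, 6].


Initial: [82, 34, 90, 33, 78, 57, 6]
Pass 1: [34, 82, 33, 78, 57, 6, 90] (5 swaps)
Pass 2: [34, 33, 78, 57, 6, 82, 90] (4 swaps)
Pass 3: [33, 34, 57, 6, 78, 82, 90] (3 swaps)

After 3 passes: [33, 34, 57, 6, 78, 82, 90]


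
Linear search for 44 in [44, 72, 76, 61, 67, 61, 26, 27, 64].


i=0: 44==44 found!

Found at 0, 1 comps


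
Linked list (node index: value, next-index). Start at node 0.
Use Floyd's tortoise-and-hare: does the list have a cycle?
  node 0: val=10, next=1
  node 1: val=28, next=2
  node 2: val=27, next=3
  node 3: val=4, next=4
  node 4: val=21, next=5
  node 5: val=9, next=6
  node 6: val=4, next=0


Floyd's tortoise (slow, +1) and hare (fast, +2):
  init: slow=0, fast=0
  step 1: slow=1, fast=2
  step 2: slow=2, fast=4
  step 3: slow=3, fast=6
  step 4: slow=4, fast=1
  step 5: slow=5, fast=3
  step 6: slow=6, fast=5
  step 7: slow=0, fast=0
  slow == fast at node 0: cycle detected

Cycle: yes


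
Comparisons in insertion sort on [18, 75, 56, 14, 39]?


Algorithm: insertion sort
Input: [18, 75, 56, 14, 39]
Sorted: [14, 18, 39, 56, 75]

9


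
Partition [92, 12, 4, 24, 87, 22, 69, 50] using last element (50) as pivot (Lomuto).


Pivot: 50
  12 <= 50: swap -> [12, 92, 4, 24, 87, 22, 69, 50]
  4 <= 50: swap -> [12, 4, 92, 24, 87, 22, 69, 50]
  24 <= 50: swap -> [12, 4, 24, 92, 87, 22, 69, 50]
  22 <= 50: swap -> [12, 4, 24, 22, 87, 92, 69, 50]
Place pivot at 4: [12, 4, 24, 22, 50, 92, 69, 87]

Partitioned: [12, 4, 24, 22, 50, 92, 69, 87]


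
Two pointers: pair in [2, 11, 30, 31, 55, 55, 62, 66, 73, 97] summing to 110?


lo=0(2)+hi=9(97)=99
lo=1(11)+hi=9(97)=108
lo=2(30)+hi=9(97)=127
lo=2(30)+hi=8(73)=103
lo=3(31)+hi=8(73)=104
lo=4(55)+hi=8(73)=128
lo=4(55)+hi=7(66)=121
lo=4(55)+hi=6(62)=117
lo=4(55)+hi=5(55)=110

Yes: 55+55=110


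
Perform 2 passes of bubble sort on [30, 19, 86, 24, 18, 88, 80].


Initial: [30, 19, 86, 24, 18, 88, 80]
Pass 1: [19, 30, 24, 18, 86, 80, 88] (4 swaps)
Pass 2: [19, 24, 18, 30, 80, 86, 88] (3 swaps)

After 2 passes: [19, 24, 18, 30, 80, 86, 88]


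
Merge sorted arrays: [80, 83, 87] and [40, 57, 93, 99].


Take 40 from B
Take 57 from B
Take 80 from A
Take 83 from A
Take 87 from A

Merged: [40, 57, 80, 83, 87, 93, 99]


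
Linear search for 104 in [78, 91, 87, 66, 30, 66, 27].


i=0: 78!=104
i=1: 91!=104
i=2: 87!=104
i=3: 66!=104
i=4: 30!=104
i=5: 66!=104
i=6: 27!=104

Not found, 7 comps


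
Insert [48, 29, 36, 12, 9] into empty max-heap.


Insert 48: [48]
Insert 29: [48, 29]
Insert 36: [48, 29, 36]
Insert 12: [48, 29, 36, 12]
Insert 9: [48, 29, 36, 12, 9]

Final heap: [48, 29, 36, 12, 9]


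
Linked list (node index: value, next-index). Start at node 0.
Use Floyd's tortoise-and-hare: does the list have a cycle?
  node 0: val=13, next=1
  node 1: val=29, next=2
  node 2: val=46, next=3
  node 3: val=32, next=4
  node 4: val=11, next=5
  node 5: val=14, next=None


Floyd's tortoise (slow, +1) and hare (fast, +2):
  init: slow=0, fast=0
  step 1: slow=1, fast=2
  step 2: slow=2, fast=4
  step 3: fast 4->5->None, no cycle

Cycle: no


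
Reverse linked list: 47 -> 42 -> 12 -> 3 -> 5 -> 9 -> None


Step 1: curr=47, set curr.next=prev(None) | reversed so far: 47
Step 2: curr=42, set curr.next=prev(47) | reversed so far: 42 -> 47
Step 3: curr=12, set curr.next=prev(42) | reversed so far: 12 -> 42 -> 47
Step 4: curr=3, set curr.next=prev(12) | reversed so far: 3 -> 12 -> 42 -> 47
Step 5: curr=5, set curr.next=prev(3) | reversed so far: 5 -> 3 -> 12 -> 42 -> 47
Step 6: curr=9, set curr.next=prev(5) | reversed so far: 9 -> 5 -> 3 -> 12 -> 42 -> 47

9 -> 5 -> 3 -> 12 -> 42 -> 47 -> None


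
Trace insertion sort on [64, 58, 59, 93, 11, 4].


Initial: [64, 58, 59, 93, 11, 4]
Insert 58: [58, 64, 59, 93, 11, 4]
Insert 59: [58, 59, 64, 93, 11, 4]
Insert 93: [58, 59, 64, 93, 11, 4]
Insert 11: [11, 58, 59, 64, 93, 4]
Insert 4: [4, 11, 58, 59, 64, 93]

Sorted: [4, 11, 58, 59, 64, 93]


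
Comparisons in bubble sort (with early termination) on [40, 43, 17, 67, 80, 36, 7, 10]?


Algorithm: bubble sort (with early termination)
Input: [40, 43, 17, 67, 80, 36, 7, 10]
Sorted: [7, 10, 17, 36, 40, 43, 67, 80]

28


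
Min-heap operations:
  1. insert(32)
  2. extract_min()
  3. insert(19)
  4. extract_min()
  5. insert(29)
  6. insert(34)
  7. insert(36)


insert(32) -> [32]
extract_min()->32, []
insert(19) -> [19]
extract_min()->19, []
insert(29) -> [29]
insert(34) -> [29, 34]
insert(36) -> [29, 34, 36]

Final heap: [29, 34, 36]


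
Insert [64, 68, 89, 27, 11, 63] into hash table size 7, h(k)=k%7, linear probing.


Insert 64: h=1 -> slot 1
Insert 68: h=5 -> slot 5
Insert 89: h=5, 1 probes -> slot 6
Insert 27: h=6, 1 probes -> slot 0
Insert 11: h=4 -> slot 4
Insert 63: h=0, 2 probes -> slot 2

Table: [27, 64, 63, None, 11, 68, 89]


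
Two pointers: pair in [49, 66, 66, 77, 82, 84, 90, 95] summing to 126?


lo=0(49)+hi=7(95)=144
lo=0(49)+hi=6(90)=139
lo=0(49)+hi=5(84)=133
lo=0(49)+hi=4(82)=131
lo=0(49)+hi=3(77)=126

Yes: 49+77=126


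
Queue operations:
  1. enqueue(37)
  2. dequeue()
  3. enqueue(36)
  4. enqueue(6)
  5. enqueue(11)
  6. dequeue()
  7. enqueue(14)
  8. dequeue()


enqueue(37) -> [37]
dequeue()->37, []
enqueue(36) -> [36]
enqueue(6) -> [36, 6]
enqueue(11) -> [36, 6, 11]
dequeue()->36, [6, 11]
enqueue(14) -> [6, 11, 14]
dequeue()->6, [11, 14]

Final queue: [11, 14]


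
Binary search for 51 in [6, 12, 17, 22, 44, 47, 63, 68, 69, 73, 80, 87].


Step 1: lo=0, hi=11, mid=5, val=47
Step 2: lo=6, hi=11, mid=8, val=69
Step 3: lo=6, hi=7, mid=6, val=63

Not found


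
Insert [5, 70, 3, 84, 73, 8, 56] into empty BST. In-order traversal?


Insert 5: root
Insert 70: R from 5
Insert 3: L from 5
Insert 84: R from 5 -> R from 70
Insert 73: R from 5 -> R from 70 -> L from 84
Insert 8: R from 5 -> L from 70
Insert 56: R from 5 -> L from 70 -> R from 8

In-order: [3, 5, 8, 56, 70, 73, 84]


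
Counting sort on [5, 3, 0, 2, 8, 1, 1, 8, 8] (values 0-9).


Input: [5, 3, 0, 2, 8, 1, 1, 8, 8]
Counts: [1, 2, 1, 1, 0, 1, 0, 0, 3, 0]

Sorted: [0, 1, 1, 2, 3, 5, 8, 8, 8]


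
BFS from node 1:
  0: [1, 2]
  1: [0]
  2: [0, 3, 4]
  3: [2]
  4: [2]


Visit 1, enqueue [0]
Visit 0, enqueue [2]
Visit 2, enqueue [3, 4]
Visit 3, enqueue []
Visit 4, enqueue []

BFS order: [1, 0, 2, 3, 4]


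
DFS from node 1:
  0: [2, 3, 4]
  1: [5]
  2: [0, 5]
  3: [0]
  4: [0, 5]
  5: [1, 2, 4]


Visit 1, push [5]
Visit 5, push [4, 2]
Visit 2, push [0]
Visit 0, push [4, 3]
Visit 3, push []
Visit 4, push []

DFS order: [1, 5, 2, 0, 3, 4]


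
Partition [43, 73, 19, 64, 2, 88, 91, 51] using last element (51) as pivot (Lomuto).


Pivot: 51
  43 <= 51: advance i (no swap)
  19 <= 51: swap -> [43, 19, 73, 64, 2, 88, 91, 51]
  2 <= 51: swap -> [43, 19, 2, 64, 73, 88, 91, 51]
Place pivot at 3: [43, 19, 2, 51, 73, 88, 91, 64]

Partitioned: [43, 19, 2, 51, 73, 88, 91, 64]


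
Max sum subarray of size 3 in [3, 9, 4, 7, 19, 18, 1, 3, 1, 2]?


[0:3]: 16
[1:4]: 20
[2:5]: 30
[3:6]: 44
[4:7]: 38
[5:8]: 22
[6:9]: 5
[7:10]: 6

Max: 44 at [3:6]


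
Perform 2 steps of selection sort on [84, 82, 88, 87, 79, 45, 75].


Initial: [84, 82, 88, 87, 79, 45, 75]
Step 1: min=45 at 5
  Swap: [45, 82, 88, 87, 79, 84, 75]
Step 2: min=75 at 6
  Swap: [45, 75, 88, 87, 79, 84, 82]

After 2 steps: [45, 75, 88, 87, 79, 84, 82]


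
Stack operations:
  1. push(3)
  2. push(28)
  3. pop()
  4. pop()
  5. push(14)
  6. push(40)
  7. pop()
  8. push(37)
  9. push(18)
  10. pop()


push(3) -> [3]
push(28) -> [3, 28]
pop()->28, [3]
pop()->3, []
push(14) -> [14]
push(40) -> [14, 40]
pop()->40, [14]
push(37) -> [14, 37]
push(18) -> [14, 37, 18]
pop()->18, [14, 37]

Final stack: [14, 37]


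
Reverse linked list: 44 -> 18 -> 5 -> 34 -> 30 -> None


Step 1: curr=44, set curr.next=prev(None) | reversed so far: 44
Step 2: curr=18, set curr.next=prev(44) | reversed so far: 18 -> 44
Step 3: curr=5, set curr.next=prev(18) | reversed so far: 5 -> 18 -> 44
Step 4: curr=34, set curr.next=prev(5) | reversed so far: 34 -> 5 -> 18 -> 44
Step 5: curr=30, set curr.next=prev(34) | reversed so far: 30 -> 34 -> 5 -> 18 -> 44

30 -> 34 -> 5 -> 18 -> 44 -> None


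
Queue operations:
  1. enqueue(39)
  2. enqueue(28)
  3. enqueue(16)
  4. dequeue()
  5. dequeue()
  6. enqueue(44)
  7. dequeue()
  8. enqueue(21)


enqueue(39) -> [39]
enqueue(28) -> [39, 28]
enqueue(16) -> [39, 28, 16]
dequeue()->39, [28, 16]
dequeue()->28, [16]
enqueue(44) -> [16, 44]
dequeue()->16, [44]
enqueue(21) -> [44, 21]

Final queue: [44, 21]


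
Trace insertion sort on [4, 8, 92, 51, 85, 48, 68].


Initial: [4, 8, 92, 51, 85, 48, 68]
Insert 8: [4, 8, 92, 51, 85, 48, 68]
Insert 92: [4, 8, 92, 51, 85, 48, 68]
Insert 51: [4, 8, 51, 92, 85, 48, 68]
Insert 85: [4, 8, 51, 85, 92, 48, 68]
Insert 48: [4, 8, 48, 51, 85, 92, 68]
Insert 68: [4, 8, 48, 51, 68, 85, 92]

Sorted: [4, 8, 48, 51, 68, 85, 92]


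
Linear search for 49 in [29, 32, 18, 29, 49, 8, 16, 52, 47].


i=0: 29!=49
i=1: 32!=49
i=2: 18!=49
i=3: 29!=49
i=4: 49==49 found!

Found at 4, 5 comps


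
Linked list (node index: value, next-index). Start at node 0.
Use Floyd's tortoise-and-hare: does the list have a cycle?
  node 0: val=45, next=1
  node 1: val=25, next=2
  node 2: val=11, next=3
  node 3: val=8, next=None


Floyd's tortoise (slow, +1) and hare (fast, +2):
  init: slow=0, fast=0
  step 1: slow=1, fast=2
  step 2: fast 2->3->None, no cycle

Cycle: no


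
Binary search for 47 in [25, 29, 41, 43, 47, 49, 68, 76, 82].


Step 1: lo=0, hi=8, mid=4, val=47

Found at index 4


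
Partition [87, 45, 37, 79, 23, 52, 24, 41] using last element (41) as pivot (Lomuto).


Pivot: 41
  37 <= 41: swap -> [37, 45, 87, 79, 23, 52, 24, 41]
  23 <= 41: swap -> [37, 23, 87, 79, 45, 52, 24, 41]
  24 <= 41: swap -> [37, 23, 24, 79, 45, 52, 87, 41]
Place pivot at 3: [37, 23, 24, 41, 45, 52, 87, 79]

Partitioned: [37, 23, 24, 41, 45, 52, 87, 79]


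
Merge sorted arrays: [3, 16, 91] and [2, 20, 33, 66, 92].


Take 2 from B
Take 3 from A
Take 16 from A
Take 20 from B
Take 33 from B
Take 66 from B
Take 91 from A

Merged: [2, 3, 16, 20, 33, 66, 91, 92]


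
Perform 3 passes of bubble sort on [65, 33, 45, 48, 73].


Initial: [65, 33, 45, 48, 73]
Pass 1: [33, 45, 48, 65, 73] (3 swaps)
Pass 2: [33, 45, 48, 65, 73] (0 swaps)
Pass 3: [33, 45, 48, 65, 73] (0 swaps)

After 3 passes: [33, 45, 48, 65, 73]


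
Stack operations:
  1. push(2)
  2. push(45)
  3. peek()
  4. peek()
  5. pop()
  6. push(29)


push(2) -> [2]
push(45) -> [2, 45]
peek()->45
peek()->45
pop()->45, [2]
push(29) -> [2, 29]

Final stack: [2, 29]


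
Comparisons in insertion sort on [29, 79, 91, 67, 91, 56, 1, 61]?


Algorithm: insertion sort
Input: [29, 79, 91, 67, 91, 56, 1, 61]
Sorted: [1, 29, 56, 61, 67, 79, 91, 91]

22


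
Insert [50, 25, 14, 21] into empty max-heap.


Insert 50: [50]
Insert 25: [50, 25]
Insert 14: [50, 25, 14]
Insert 21: [50, 25, 14, 21]

Final heap: [50, 25, 14, 21]


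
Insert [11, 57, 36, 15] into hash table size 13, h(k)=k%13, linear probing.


Insert 11: h=11 -> slot 11
Insert 57: h=5 -> slot 5
Insert 36: h=10 -> slot 10
Insert 15: h=2 -> slot 2

Table: [None, None, 15, None, None, 57, None, None, None, None, 36, 11, None]


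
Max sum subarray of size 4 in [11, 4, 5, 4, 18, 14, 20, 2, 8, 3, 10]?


[0:4]: 24
[1:5]: 31
[2:6]: 41
[3:7]: 56
[4:8]: 54
[5:9]: 44
[6:10]: 33
[7:11]: 23

Max: 56 at [3:7]


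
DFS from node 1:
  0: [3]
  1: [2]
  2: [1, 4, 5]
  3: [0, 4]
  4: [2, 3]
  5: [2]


Visit 1, push [2]
Visit 2, push [5, 4]
Visit 4, push [3]
Visit 3, push [0]
Visit 0, push []
Visit 5, push []

DFS order: [1, 2, 4, 3, 0, 5]


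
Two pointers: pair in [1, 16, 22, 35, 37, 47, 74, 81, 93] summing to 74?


lo=0(1)+hi=8(93)=94
lo=0(1)+hi=7(81)=82
lo=0(1)+hi=6(74)=75
lo=0(1)+hi=5(47)=48
lo=1(16)+hi=5(47)=63
lo=2(22)+hi=5(47)=69
lo=3(35)+hi=5(47)=82
lo=3(35)+hi=4(37)=72

No pair found


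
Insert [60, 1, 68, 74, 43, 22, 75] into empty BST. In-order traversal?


Insert 60: root
Insert 1: L from 60
Insert 68: R from 60
Insert 74: R from 60 -> R from 68
Insert 43: L from 60 -> R from 1
Insert 22: L from 60 -> R from 1 -> L from 43
Insert 75: R from 60 -> R from 68 -> R from 74

In-order: [1, 22, 43, 60, 68, 74, 75]


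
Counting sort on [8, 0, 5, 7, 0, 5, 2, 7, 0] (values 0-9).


Input: [8, 0, 5, 7, 0, 5, 2, 7, 0]
Counts: [3, 0, 1, 0, 0, 2, 0, 2, 1, 0]

Sorted: [0, 0, 0, 2, 5, 5, 7, 7, 8]


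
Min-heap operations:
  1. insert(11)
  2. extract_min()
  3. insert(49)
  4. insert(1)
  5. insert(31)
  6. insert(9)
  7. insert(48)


insert(11) -> [11]
extract_min()->11, []
insert(49) -> [49]
insert(1) -> [1, 49]
insert(31) -> [1, 49, 31]
insert(9) -> [1, 9, 31, 49]
insert(48) -> [1, 9, 31, 49, 48]

Final heap: [1, 9, 31, 49, 48]


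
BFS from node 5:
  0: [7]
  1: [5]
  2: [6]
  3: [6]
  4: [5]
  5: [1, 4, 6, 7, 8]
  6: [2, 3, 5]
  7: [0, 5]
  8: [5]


Visit 5, enqueue [1, 4, 6, 7, 8]
Visit 1, enqueue []
Visit 4, enqueue []
Visit 6, enqueue [2, 3]
Visit 7, enqueue [0]
Visit 8, enqueue []
Visit 2, enqueue []
Visit 3, enqueue []
Visit 0, enqueue []

BFS order: [5, 1, 4, 6, 7, 8, 2, 3, 0]


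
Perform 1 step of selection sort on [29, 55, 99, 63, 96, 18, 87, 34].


Initial: [29, 55, 99, 63, 96, 18, 87, 34]
Step 1: min=18 at 5
  Swap: [18, 55, 99, 63, 96, 29, 87, 34]

After 1 step: [18, 55, 99, 63, 96, 29, 87, 34]


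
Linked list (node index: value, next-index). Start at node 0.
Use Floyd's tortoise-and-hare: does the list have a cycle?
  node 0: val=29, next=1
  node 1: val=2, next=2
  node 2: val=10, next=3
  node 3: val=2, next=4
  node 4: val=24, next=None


Floyd's tortoise (slow, +1) and hare (fast, +2):
  init: slow=0, fast=0
  step 1: slow=1, fast=2
  step 2: slow=2, fast=4
  step 3: fast -> None, no cycle

Cycle: no


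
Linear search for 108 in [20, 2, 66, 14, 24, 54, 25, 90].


i=0: 20!=108
i=1: 2!=108
i=2: 66!=108
i=3: 14!=108
i=4: 24!=108
i=5: 54!=108
i=6: 25!=108
i=7: 90!=108

Not found, 8 comps


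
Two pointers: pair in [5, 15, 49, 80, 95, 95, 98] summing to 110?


lo=0(5)+hi=6(98)=103
lo=1(15)+hi=6(98)=113
lo=1(15)+hi=5(95)=110

Yes: 15+95=110


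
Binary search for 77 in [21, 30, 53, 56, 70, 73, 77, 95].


Step 1: lo=0, hi=7, mid=3, val=56
Step 2: lo=4, hi=7, mid=5, val=73
Step 3: lo=6, hi=7, mid=6, val=77

Found at index 6


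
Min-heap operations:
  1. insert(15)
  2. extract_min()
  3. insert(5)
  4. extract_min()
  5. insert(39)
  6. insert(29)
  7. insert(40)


insert(15) -> [15]
extract_min()->15, []
insert(5) -> [5]
extract_min()->5, []
insert(39) -> [39]
insert(29) -> [29, 39]
insert(40) -> [29, 39, 40]

Final heap: [29, 39, 40]


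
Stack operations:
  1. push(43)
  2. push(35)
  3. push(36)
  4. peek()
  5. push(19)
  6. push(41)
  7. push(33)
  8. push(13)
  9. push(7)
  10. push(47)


push(43) -> [43]
push(35) -> [43, 35]
push(36) -> [43, 35, 36]
peek()->36
push(19) -> [43, 35, 36, 19]
push(41) -> [43, 35, 36, 19, 41]
push(33) -> [43, 35, 36, 19, 41, 33]
push(13) -> [43, 35, 36, 19, 41, 33, 13]
push(7) -> [43, 35, 36, 19, 41, 33, 13, 7]
push(47) -> [43, 35, 36, 19, 41, 33, 13, 7, 47]

Final stack: [43, 35, 36, 19, 41, 33, 13, 7, 47]


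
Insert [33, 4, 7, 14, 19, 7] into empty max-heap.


Insert 33: [33]
Insert 4: [33, 4]
Insert 7: [33, 4, 7]
Insert 14: [33, 14, 7, 4]
Insert 19: [33, 19, 7, 4, 14]
Insert 7: [33, 19, 7, 4, 14, 7]

Final heap: [33, 19, 7, 4, 14, 7]


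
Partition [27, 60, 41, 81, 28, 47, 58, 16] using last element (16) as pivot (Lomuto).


Pivot: 16
Place pivot at 0: [16, 60, 41, 81, 28, 47, 58, 27]

Partitioned: [16, 60, 41, 81, 28, 47, 58, 27]


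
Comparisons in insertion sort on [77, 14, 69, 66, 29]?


Algorithm: insertion sort
Input: [77, 14, 69, 66, 29]
Sorted: [14, 29, 66, 69, 77]

10


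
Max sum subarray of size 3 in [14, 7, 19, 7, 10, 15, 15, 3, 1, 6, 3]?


[0:3]: 40
[1:4]: 33
[2:5]: 36
[3:6]: 32
[4:7]: 40
[5:8]: 33
[6:9]: 19
[7:10]: 10
[8:11]: 10

Max: 40 at [0:3]


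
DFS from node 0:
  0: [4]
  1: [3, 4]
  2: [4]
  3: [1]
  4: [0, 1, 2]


Visit 0, push [4]
Visit 4, push [2, 1]
Visit 1, push [3]
Visit 3, push []
Visit 2, push []

DFS order: [0, 4, 1, 3, 2]


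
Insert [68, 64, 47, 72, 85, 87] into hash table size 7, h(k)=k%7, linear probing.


Insert 68: h=5 -> slot 5
Insert 64: h=1 -> slot 1
Insert 47: h=5, 1 probes -> slot 6
Insert 72: h=2 -> slot 2
Insert 85: h=1, 2 probes -> slot 3
Insert 87: h=3, 1 probes -> slot 4

Table: [None, 64, 72, 85, 87, 68, 47]


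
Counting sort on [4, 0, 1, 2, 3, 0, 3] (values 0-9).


Input: [4, 0, 1, 2, 3, 0, 3]
Counts: [2, 1, 1, 2, 1, 0, 0, 0, 0, 0]

Sorted: [0, 0, 1, 2, 3, 3, 4]


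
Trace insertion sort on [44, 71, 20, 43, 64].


Initial: [44, 71, 20, 43, 64]
Insert 71: [44, 71, 20, 43, 64]
Insert 20: [20, 44, 71, 43, 64]
Insert 43: [20, 43, 44, 71, 64]
Insert 64: [20, 43, 44, 64, 71]

Sorted: [20, 43, 44, 64, 71]


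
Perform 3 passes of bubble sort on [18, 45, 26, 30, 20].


Initial: [18, 45, 26, 30, 20]
Pass 1: [18, 26, 30, 20, 45] (3 swaps)
Pass 2: [18, 26, 20, 30, 45] (1 swaps)
Pass 3: [18, 20, 26, 30, 45] (1 swaps)

After 3 passes: [18, 20, 26, 30, 45]


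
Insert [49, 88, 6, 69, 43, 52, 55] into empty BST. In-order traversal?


Insert 49: root
Insert 88: R from 49
Insert 6: L from 49
Insert 69: R from 49 -> L from 88
Insert 43: L from 49 -> R from 6
Insert 52: R from 49 -> L from 88 -> L from 69
Insert 55: R from 49 -> L from 88 -> L from 69 -> R from 52

In-order: [6, 43, 49, 52, 55, 69, 88]


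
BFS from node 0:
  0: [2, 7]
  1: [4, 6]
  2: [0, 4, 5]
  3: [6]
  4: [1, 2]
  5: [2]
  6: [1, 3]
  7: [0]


Visit 0, enqueue [2, 7]
Visit 2, enqueue [4, 5]
Visit 7, enqueue []
Visit 4, enqueue [1]
Visit 5, enqueue []
Visit 1, enqueue [6]
Visit 6, enqueue [3]
Visit 3, enqueue []

BFS order: [0, 2, 7, 4, 5, 1, 6, 3]


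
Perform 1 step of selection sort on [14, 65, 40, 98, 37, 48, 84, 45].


Initial: [14, 65, 40, 98, 37, 48, 84, 45]
Step 1: min=14 at 0
  Swap: [14, 65, 40, 98, 37, 48, 84, 45]

After 1 step: [14, 65, 40, 98, 37, 48, 84, 45]


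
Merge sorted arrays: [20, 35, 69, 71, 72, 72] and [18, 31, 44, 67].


Take 18 from B
Take 20 from A
Take 31 from B
Take 35 from A
Take 44 from B
Take 67 from B

Merged: [18, 20, 31, 35, 44, 67, 69, 71, 72, 72]


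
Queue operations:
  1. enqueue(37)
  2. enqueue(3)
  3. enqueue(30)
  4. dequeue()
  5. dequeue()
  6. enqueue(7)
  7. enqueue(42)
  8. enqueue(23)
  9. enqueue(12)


enqueue(37) -> [37]
enqueue(3) -> [37, 3]
enqueue(30) -> [37, 3, 30]
dequeue()->37, [3, 30]
dequeue()->3, [30]
enqueue(7) -> [30, 7]
enqueue(42) -> [30, 7, 42]
enqueue(23) -> [30, 7, 42, 23]
enqueue(12) -> [30, 7, 42, 23, 12]

Final queue: [30, 7, 42, 23, 12]


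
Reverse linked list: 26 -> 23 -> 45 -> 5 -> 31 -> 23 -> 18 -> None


Step 1: curr=26, set curr.next=prev(None) | reversed so far: 26
Step 2: curr=23, set curr.next=prev(26) | reversed so far: 23 -> 26
Step 3: curr=45, set curr.next=prev(23) | reversed so far: 45 -> 23 -> 26
Step 4: curr=5, set curr.next=prev(45) | reversed so far: 5 -> 45 -> 23 -> 26
Step 5: curr=31, set curr.next=prev(5) | reversed so far: 31 -> 5 -> 45 -> 23 -> 26
Step 6: curr=23, set curr.next=prev(31) | reversed so far: 23 -> 31 -> 5 -> 45 -> 23 -> 26
Step 7: curr=18, set curr.next=prev(23) | reversed so far: 18 -> 23 -> 31 -> 5 -> 45 -> 23 -> 26

18 -> 23 -> 31 -> 5 -> 45 -> 23 -> 26 -> None


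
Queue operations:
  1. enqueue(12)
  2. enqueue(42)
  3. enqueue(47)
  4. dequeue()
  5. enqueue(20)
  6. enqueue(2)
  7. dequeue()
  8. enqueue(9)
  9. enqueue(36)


enqueue(12) -> [12]
enqueue(42) -> [12, 42]
enqueue(47) -> [12, 42, 47]
dequeue()->12, [42, 47]
enqueue(20) -> [42, 47, 20]
enqueue(2) -> [42, 47, 20, 2]
dequeue()->42, [47, 20, 2]
enqueue(9) -> [47, 20, 2, 9]
enqueue(36) -> [47, 20, 2, 9, 36]

Final queue: [47, 20, 2, 9, 36]


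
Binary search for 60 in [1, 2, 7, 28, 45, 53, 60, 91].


Step 1: lo=0, hi=7, mid=3, val=28
Step 2: lo=4, hi=7, mid=5, val=53
Step 3: lo=6, hi=7, mid=6, val=60

Found at index 6


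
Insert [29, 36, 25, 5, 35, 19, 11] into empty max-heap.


Insert 29: [29]
Insert 36: [36, 29]
Insert 25: [36, 29, 25]
Insert 5: [36, 29, 25, 5]
Insert 35: [36, 35, 25, 5, 29]
Insert 19: [36, 35, 25, 5, 29, 19]
Insert 11: [36, 35, 25, 5, 29, 19, 11]

Final heap: [36, 35, 25, 5, 29, 19, 11]


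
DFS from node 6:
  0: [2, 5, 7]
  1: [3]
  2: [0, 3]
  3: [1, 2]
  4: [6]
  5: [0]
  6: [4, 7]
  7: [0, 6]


Visit 6, push [7, 4]
Visit 4, push []
Visit 7, push [0]
Visit 0, push [5, 2]
Visit 2, push [3]
Visit 3, push [1]
Visit 1, push []
Visit 5, push []

DFS order: [6, 4, 7, 0, 2, 3, 1, 5]


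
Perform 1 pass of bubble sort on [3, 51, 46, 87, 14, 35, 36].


Initial: [3, 51, 46, 87, 14, 35, 36]
Pass 1: [3, 46, 51, 14, 35, 36, 87] (4 swaps)

After 1 pass: [3, 46, 51, 14, 35, 36, 87]


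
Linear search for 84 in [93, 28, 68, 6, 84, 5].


i=0: 93!=84
i=1: 28!=84
i=2: 68!=84
i=3: 6!=84
i=4: 84==84 found!

Found at 4, 5 comps


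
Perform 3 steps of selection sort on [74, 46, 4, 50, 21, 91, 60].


Initial: [74, 46, 4, 50, 21, 91, 60]
Step 1: min=4 at 2
  Swap: [4, 46, 74, 50, 21, 91, 60]
Step 2: min=21 at 4
  Swap: [4, 21, 74, 50, 46, 91, 60]
Step 3: min=46 at 4
  Swap: [4, 21, 46, 50, 74, 91, 60]

After 3 steps: [4, 21, 46, 50, 74, 91, 60]


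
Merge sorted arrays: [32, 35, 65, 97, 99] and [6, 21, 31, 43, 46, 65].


Take 6 from B
Take 21 from B
Take 31 from B
Take 32 from A
Take 35 from A
Take 43 from B
Take 46 from B
Take 65 from A
Take 65 from B

Merged: [6, 21, 31, 32, 35, 43, 46, 65, 65, 97, 99]


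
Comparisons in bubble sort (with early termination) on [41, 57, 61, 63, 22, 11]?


Algorithm: bubble sort (with early termination)
Input: [41, 57, 61, 63, 22, 11]
Sorted: [11, 22, 41, 57, 61, 63]

15


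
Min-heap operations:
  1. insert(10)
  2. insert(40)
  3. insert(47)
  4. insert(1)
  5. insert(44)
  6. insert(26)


insert(10) -> [10]
insert(40) -> [10, 40]
insert(47) -> [10, 40, 47]
insert(1) -> [1, 10, 47, 40]
insert(44) -> [1, 10, 47, 40, 44]
insert(26) -> [1, 10, 26, 40, 44, 47]

Final heap: [1, 10, 26, 40, 44, 47]


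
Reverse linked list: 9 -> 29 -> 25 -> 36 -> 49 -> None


Step 1: curr=9, set curr.next=prev(None) | reversed so far: 9
Step 2: curr=29, set curr.next=prev(9) | reversed so far: 29 -> 9
Step 3: curr=25, set curr.next=prev(29) | reversed so far: 25 -> 29 -> 9
Step 4: curr=36, set curr.next=prev(25) | reversed so far: 36 -> 25 -> 29 -> 9
Step 5: curr=49, set curr.next=prev(36) | reversed so far: 49 -> 36 -> 25 -> 29 -> 9

49 -> 36 -> 25 -> 29 -> 9 -> None


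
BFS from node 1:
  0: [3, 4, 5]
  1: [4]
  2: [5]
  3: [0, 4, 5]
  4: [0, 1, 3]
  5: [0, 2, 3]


Visit 1, enqueue [4]
Visit 4, enqueue [0, 3]
Visit 0, enqueue [5]
Visit 3, enqueue []
Visit 5, enqueue [2]
Visit 2, enqueue []

BFS order: [1, 4, 0, 3, 5, 2]


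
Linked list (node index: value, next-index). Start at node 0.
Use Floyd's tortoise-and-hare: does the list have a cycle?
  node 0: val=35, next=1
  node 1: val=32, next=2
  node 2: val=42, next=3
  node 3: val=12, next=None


Floyd's tortoise (slow, +1) and hare (fast, +2):
  init: slow=0, fast=0
  step 1: slow=1, fast=2
  step 2: fast 2->3->None, no cycle

Cycle: no


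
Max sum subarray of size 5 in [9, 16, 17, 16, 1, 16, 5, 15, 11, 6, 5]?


[0:5]: 59
[1:6]: 66
[2:7]: 55
[3:8]: 53
[4:9]: 48
[5:10]: 53
[6:11]: 42

Max: 66 at [1:6]


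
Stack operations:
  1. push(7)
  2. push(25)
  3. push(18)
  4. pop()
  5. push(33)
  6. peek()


push(7) -> [7]
push(25) -> [7, 25]
push(18) -> [7, 25, 18]
pop()->18, [7, 25]
push(33) -> [7, 25, 33]
peek()->33

Final stack: [7, 25, 33]


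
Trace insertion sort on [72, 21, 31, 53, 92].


Initial: [72, 21, 31, 53, 92]
Insert 21: [21, 72, 31, 53, 92]
Insert 31: [21, 31, 72, 53, 92]
Insert 53: [21, 31, 53, 72, 92]
Insert 92: [21, 31, 53, 72, 92]

Sorted: [21, 31, 53, 72, 92]


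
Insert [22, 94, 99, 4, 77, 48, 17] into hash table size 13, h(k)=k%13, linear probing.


Insert 22: h=9 -> slot 9
Insert 94: h=3 -> slot 3
Insert 99: h=8 -> slot 8
Insert 4: h=4 -> slot 4
Insert 77: h=12 -> slot 12
Insert 48: h=9, 1 probes -> slot 10
Insert 17: h=4, 1 probes -> slot 5

Table: [None, None, None, 94, 4, 17, None, None, 99, 22, 48, None, 77]


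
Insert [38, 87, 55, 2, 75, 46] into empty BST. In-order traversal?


Insert 38: root
Insert 87: R from 38
Insert 55: R from 38 -> L from 87
Insert 2: L from 38
Insert 75: R from 38 -> L from 87 -> R from 55
Insert 46: R from 38 -> L from 87 -> L from 55

In-order: [2, 38, 46, 55, 75, 87]


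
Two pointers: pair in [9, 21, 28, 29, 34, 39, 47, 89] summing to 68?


lo=0(9)+hi=7(89)=98
lo=0(9)+hi=6(47)=56
lo=1(21)+hi=6(47)=68

Yes: 21+47=68


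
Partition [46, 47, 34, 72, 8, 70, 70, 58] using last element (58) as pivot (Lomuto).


Pivot: 58
  46 <= 58: advance i (no swap)
  47 <= 58: advance i (no swap)
  34 <= 58: advance i (no swap)
  8 <= 58: swap -> [46, 47, 34, 8, 72, 70, 70, 58]
Place pivot at 4: [46, 47, 34, 8, 58, 70, 70, 72]

Partitioned: [46, 47, 34, 8, 58, 70, 70, 72]


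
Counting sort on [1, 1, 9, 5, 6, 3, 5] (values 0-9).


Input: [1, 1, 9, 5, 6, 3, 5]
Counts: [0, 2, 0, 1, 0, 2, 1, 0, 0, 1]

Sorted: [1, 1, 3, 5, 5, 6, 9]


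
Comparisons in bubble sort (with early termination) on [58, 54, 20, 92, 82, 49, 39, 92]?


Algorithm: bubble sort (with early termination)
Input: [58, 54, 20, 92, 82, 49, 39, 92]
Sorted: [20, 39, 49, 54, 58, 82, 92, 92]

27


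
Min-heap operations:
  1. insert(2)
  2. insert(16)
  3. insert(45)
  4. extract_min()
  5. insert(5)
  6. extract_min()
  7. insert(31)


insert(2) -> [2]
insert(16) -> [2, 16]
insert(45) -> [2, 16, 45]
extract_min()->2, [16, 45]
insert(5) -> [5, 45, 16]
extract_min()->5, [16, 45]
insert(31) -> [16, 45, 31]

Final heap: [16, 45, 31]


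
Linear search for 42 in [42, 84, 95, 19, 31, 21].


i=0: 42==42 found!

Found at 0, 1 comps


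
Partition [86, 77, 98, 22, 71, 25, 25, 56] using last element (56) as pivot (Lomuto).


Pivot: 56
  22 <= 56: swap -> [22, 77, 98, 86, 71, 25, 25, 56]
  25 <= 56: swap -> [22, 25, 98, 86, 71, 77, 25, 56]
  25 <= 56: swap -> [22, 25, 25, 86, 71, 77, 98, 56]
Place pivot at 3: [22, 25, 25, 56, 71, 77, 98, 86]

Partitioned: [22, 25, 25, 56, 71, 77, 98, 86]


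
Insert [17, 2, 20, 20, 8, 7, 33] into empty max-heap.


Insert 17: [17]
Insert 2: [17, 2]
Insert 20: [20, 2, 17]
Insert 20: [20, 20, 17, 2]
Insert 8: [20, 20, 17, 2, 8]
Insert 7: [20, 20, 17, 2, 8, 7]
Insert 33: [33, 20, 20, 2, 8, 7, 17]

Final heap: [33, 20, 20, 2, 8, 7, 17]


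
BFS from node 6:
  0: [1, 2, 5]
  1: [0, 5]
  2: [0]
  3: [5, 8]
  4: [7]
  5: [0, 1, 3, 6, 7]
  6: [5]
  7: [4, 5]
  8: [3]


Visit 6, enqueue [5]
Visit 5, enqueue [0, 1, 3, 7]
Visit 0, enqueue [2]
Visit 1, enqueue []
Visit 3, enqueue [8]
Visit 7, enqueue [4]
Visit 2, enqueue []
Visit 8, enqueue []
Visit 4, enqueue []

BFS order: [6, 5, 0, 1, 3, 7, 2, 8, 4]


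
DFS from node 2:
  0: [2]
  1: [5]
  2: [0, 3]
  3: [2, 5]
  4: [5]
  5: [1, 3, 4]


Visit 2, push [3, 0]
Visit 0, push []
Visit 3, push [5]
Visit 5, push [4, 1]
Visit 1, push []
Visit 4, push []

DFS order: [2, 0, 3, 5, 1, 4]


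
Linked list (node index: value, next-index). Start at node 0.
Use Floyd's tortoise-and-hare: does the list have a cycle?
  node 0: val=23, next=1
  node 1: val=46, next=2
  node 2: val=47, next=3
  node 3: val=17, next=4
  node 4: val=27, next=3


Floyd's tortoise (slow, +1) and hare (fast, +2):
  init: slow=0, fast=0
  step 1: slow=1, fast=2
  step 2: slow=2, fast=4
  step 3: slow=3, fast=4
  step 4: slow=4, fast=4
  slow == fast at node 4: cycle detected

Cycle: yes


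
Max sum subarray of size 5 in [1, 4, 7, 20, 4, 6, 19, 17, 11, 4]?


[0:5]: 36
[1:6]: 41
[2:7]: 56
[3:8]: 66
[4:9]: 57
[5:10]: 57

Max: 66 at [3:8]


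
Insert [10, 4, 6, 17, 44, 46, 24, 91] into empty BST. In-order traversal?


Insert 10: root
Insert 4: L from 10
Insert 6: L from 10 -> R from 4
Insert 17: R from 10
Insert 44: R from 10 -> R from 17
Insert 46: R from 10 -> R from 17 -> R from 44
Insert 24: R from 10 -> R from 17 -> L from 44
Insert 91: R from 10 -> R from 17 -> R from 44 -> R from 46

In-order: [4, 6, 10, 17, 24, 44, 46, 91]


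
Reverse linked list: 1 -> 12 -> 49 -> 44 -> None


Step 1: curr=1, set curr.next=prev(None) | reversed so far: 1
Step 2: curr=12, set curr.next=prev(1) | reversed so far: 12 -> 1
Step 3: curr=49, set curr.next=prev(12) | reversed so far: 49 -> 12 -> 1
Step 4: curr=44, set curr.next=prev(49) | reversed so far: 44 -> 49 -> 12 -> 1

44 -> 49 -> 12 -> 1 -> None


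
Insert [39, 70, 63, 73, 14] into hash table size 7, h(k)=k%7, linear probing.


Insert 39: h=4 -> slot 4
Insert 70: h=0 -> slot 0
Insert 63: h=0, 1 probes -> slot 1
Insert 73: h=3 -> slot 3
Insert 14: h=0, 2 probes -> slot 2

Table: [70, 63, 14, 73, 39, None, None]


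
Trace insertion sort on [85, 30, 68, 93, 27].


Initial: [85, 30, 68, 93, 27]
Insert 30: [30, 85, 68, 93, 27]
Insert 68: [30, 68, 85, 93, 27]
Insert 93: [30, 68, 85, 93, 27]
Insert 27: [27, 30, 68, 85, 93]

Sorted: [27, 30, 68, 85, 93]


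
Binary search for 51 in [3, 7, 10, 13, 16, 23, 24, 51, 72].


Step 1: lo=0, hi=8, mid=4, val=16
Step 2: lo=5, hi=8, mid=6, val=24
Step 3: lo=7, hi=8, mid=7, val=51

Found at index 7


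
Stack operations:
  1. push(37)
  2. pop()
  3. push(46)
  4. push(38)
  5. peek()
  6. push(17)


push(37) -> [37]
pop()->37, []
push(46) -> [46]
push(38) -> [46, 38]
peek()->38
push(17) -> [46, 38, 17]

Final stack: [46, 38, 17]


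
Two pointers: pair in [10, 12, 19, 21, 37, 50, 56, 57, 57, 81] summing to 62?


lo=0(10)+hi=9(81)=91
lo=0(10)+hi=8(57)=67
lo=0(10)+hi=7(57)=67
lo=0(10)+hi=6(56)=66
lo=0(10)+hi=5(50)=60
lo=1(12)+hi=5(50)=62

Yes: 12+50=62


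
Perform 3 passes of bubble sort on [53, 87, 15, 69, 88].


Initial: [53, 87, 15, 69, 88]
Pass 1: [53, 15, 69, 87, 88] (2 swaps)
Pass 2: [15, 53, 69, 87, 88] (1 swaps)
Pass 3: [15, 53, 69, 87, 88] (0 swaps)

After 3 passes: [15, 53, 69, 87, 88]


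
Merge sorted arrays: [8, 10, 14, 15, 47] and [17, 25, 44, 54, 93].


Take 8 from A
Take 10 from A
Take 14 from A
Take 15 from A
Take 17 from B
Take 25 from B
Take 44 from B
Take 47 from A

Merged: [8, 10, 14, 15, 17, 25, 44, 47, 54, 93]


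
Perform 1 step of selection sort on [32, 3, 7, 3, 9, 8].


Initial: [32, 3, 7, 3, 9, 8]
Step 1: min=3 at 1
  Swap: [3, 32, 7, 3, 9, 8]

After 1 step: [3, 32, 7, 3, 9, 8]


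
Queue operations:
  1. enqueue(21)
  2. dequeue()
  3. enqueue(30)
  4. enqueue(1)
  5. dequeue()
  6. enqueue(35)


enqueue(21) -> [21]
dequeue()->21, []
enqueue(30) -> [30]
enqueue(1) -> [30, 1]
dequeue()->30, [1]
enqueue(35) -> [1, 35]

Final queue: [1, 35]


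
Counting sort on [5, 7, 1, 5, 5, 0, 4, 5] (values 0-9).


Input: [5, 7, 1, 5, 5, 0, 4, 5]
Counts: [1, 1, 0, 0, 1, 4, 0, 1, 0, 0]

Sorted: [0, 1, 4, 5, 5, 5, 5, 7]


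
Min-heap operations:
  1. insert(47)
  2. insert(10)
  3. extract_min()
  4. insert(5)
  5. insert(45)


insert(47) -> [47]
insert(10) -> [10, 47]
extract_min()->10, [47]
insert(5) -> [5, 47]
insert(45) -> [5, 47, 45]

Final heap: [5, 47, 45]


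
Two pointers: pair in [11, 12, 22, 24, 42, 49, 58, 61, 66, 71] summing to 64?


lo=0(11)+hi=9(71)=82
lo=0(11)+hi=8(66)=77
lo=0(11)+hi=7(61)=72
lo=0(11)+hi=6(58)=69
lo=0(11)+hi=5(49)=60
lo=1(12)+hi=5(49)=61
lo=2(22)+hi=5(49)=71
lo=2(22)+hi=4(42)=64

Yes: 22+42=64


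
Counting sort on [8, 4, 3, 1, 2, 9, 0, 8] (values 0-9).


Input: [8, 4, 3, 1, 2, 9, 0, 8]
Counts: [1, 1, 1, 1, 1, 0, 0, 0, 2, 1]

Sorted: [0, 1, 2, 3, 4, 8, 8, 9]


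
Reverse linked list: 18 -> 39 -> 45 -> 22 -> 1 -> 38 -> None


Step 1: curr=18, set curr.next=prev(None) | reversed so far: 18
Step 2: curr=39, set curr.next=prev(18) | reversed so far: 39 -> 18
Step 3: curr=45, set curr.next=prev(39) | reversed so far: 45 -> 39 -> 18
Step 4: curr=22, set curr.next=prev(45) | reversed so far: 22 -> 45 -> 39 -> 18
Step 5: curr=1, set curr.next=prev(22) | reversed so far: 1 -> 22 -> 45 -> 39 -> 18
Step 6: curr=38, set curr.next=prev(1) | reversed so far: 38 -> 1 -> 22 -> 45 -> 39 -> 18

38 -> 1 -> 22 -> 45 -> 39 -> 18 -> None


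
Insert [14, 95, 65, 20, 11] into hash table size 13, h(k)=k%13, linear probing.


Insert 14: h=1 -> slot 1
Insert 95: h=4 -> slot 4
Insert 65: h=0 -> slot 0
Insert 20: h=7 -> slot 7
Insert 11: h=11 -> slot 11

Table: [65, 14, None, None, 95, None, None, 20, None, None, None, 11, None]


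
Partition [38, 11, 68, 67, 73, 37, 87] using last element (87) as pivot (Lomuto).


Pivot: 87
  38 <= 87: advance i (no swap)
  11 <= 87: advance i (no swap)
  68 <= 87: advance i (no swap)
  67 <= 87: advance i (no swap)
  73 <= 87: advance i (no swap)
  37 <= 87: advance i (no swap)
Place pivot at 6: [38, 11, 68, 67, 73, 37, 87]

Partitioned: [38, 11, 68, 67, 73, 37, 87]


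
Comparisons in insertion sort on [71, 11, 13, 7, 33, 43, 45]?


Algorithm: insertion sort
Input: [71, 11, 13, 7, 33, 43, 45]
Sorted: [7, 11, 13, 33, 43, 45, 71]

12


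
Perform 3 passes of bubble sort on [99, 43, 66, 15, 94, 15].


Initial: [99, 43, 66, 15, 94, 15]
Pass 1: [43, 66, 15, 94, 15, 99] (5 swaps)
Pass 2: [43, 15, 66, 15, 94, 99] (2 swaps)
Pass 3: [15, 43, 15, 66, 94, 99] (2 swaps)

After 3 passes: [15, 43, 15, 66, 94, 99]


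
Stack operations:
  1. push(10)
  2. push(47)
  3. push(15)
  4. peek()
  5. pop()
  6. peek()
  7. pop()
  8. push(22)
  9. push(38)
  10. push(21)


push(10) -> [10]
push(47) -> [10, 47]
push(15) -> [10, 47, 15]
peek()->15
pop()->15, [10, 47]
peek()->47
pop()->47, [10]
push(22) -> [10, 22]
push(38) -> [10, 22, 38]
push(21) -> [10, 22, 38, 21]

Final stack: [10, 22, 38, 21]


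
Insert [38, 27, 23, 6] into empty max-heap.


Insert 38: [38]
Insert 27: [38, 27]
Insert 23: [38, 27, 23]
Insert 6: [38, 27, 23, 6]

Final heap: [38, 27, 23, 6]


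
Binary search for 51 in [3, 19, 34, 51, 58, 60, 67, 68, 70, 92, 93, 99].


Step 1: lo=0, hi=11, mid=5, val=60
Step 2: lo=0, hi=4, mid=2, val=34
Step 3: lo=3, hi=4, mid=3, val=51

Found at index 3


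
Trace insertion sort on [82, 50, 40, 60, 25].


Initial: [82, 50, 40, 60, 25]
Insert 50: [50, 82, 40, 60, 25]
Insert 40: [40, 50, 82, 60, 25]
Insert 60: [40, 50, 60, 82, 25]
Insert 25: [25, 40, 50, 60, 82]

Sorted: [25, 40, 50, 60, 82]


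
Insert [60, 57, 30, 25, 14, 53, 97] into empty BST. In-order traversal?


Insert 60: root
Insert 57: L from 60
Insert 30: L from 60 -> L from 57
Insert 25: L from 60 -> L from 57 -> L from 30
Insert 14: L from 60 -> L from 57 -> L from 30 -> L from 25
Insert 53: L from 60 -> L from 57 -> R from 30
Insert 97: R from 60

In-order: [14, 25, 30, 53, 57, 60, 97]


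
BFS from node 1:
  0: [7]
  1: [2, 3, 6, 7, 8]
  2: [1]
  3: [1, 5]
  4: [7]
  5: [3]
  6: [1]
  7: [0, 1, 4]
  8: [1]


Visit 1, enqueue [2, 3, 6, 7, 8]
Visit 2, enqueue []
Visit 3, enqueue [5]
Visit 6, enqueue []
Visit 7, enqueue [0, 4]
Visit 8, enqueue []
Visit 5, enqueue []
Visit 0, enqueue []
Visit 4, enqueue []

BFS order: [1, 2, 3, 6, 7, 8, 5, 0, 4]


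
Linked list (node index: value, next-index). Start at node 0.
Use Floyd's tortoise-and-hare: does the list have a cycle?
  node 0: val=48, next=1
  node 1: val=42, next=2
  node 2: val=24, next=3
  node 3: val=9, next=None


Floyd's tortoise (slow, +1) and hare (fast, +2):
  init: slow=0, fast=0
  step 1: slow=1, fast=2
  step 2: fast 2->3->None, no cycle

Cycle: no


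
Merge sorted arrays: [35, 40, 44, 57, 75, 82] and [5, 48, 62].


Take 5 from B
Take 35 from A
Take 40 from A
Take 44 from A
Take 48 from B
Take 57 from A
Take 62 from B

Merged: [5, 35, 40, 44, 48, 57, 62, 75, 82]
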